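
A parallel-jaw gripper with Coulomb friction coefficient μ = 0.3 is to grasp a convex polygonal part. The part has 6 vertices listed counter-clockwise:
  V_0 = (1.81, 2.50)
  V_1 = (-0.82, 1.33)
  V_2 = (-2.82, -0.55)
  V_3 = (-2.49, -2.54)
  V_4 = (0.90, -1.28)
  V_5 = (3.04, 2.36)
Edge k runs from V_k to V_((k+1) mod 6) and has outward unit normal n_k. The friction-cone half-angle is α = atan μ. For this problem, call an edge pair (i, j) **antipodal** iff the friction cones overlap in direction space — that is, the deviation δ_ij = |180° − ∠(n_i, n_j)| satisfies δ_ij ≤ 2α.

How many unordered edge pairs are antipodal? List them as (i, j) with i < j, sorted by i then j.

count = 4; pairs: (0,3), (1,3), (1,4), (3,5)

α = atan 0.3 = 16.70°;  2α = 33.40°
n_0 = (-0.4065, +0.9137)
n_1 = (-0.6849, +0.7286)
n_2 = (-0.9865, -0.1636)
n_3 = (+0.3484, -0.9373)
n_4 = (+0.8621, -0.5068)
n_5 = (+0.1131, +0.9936)
  (0,1): δ = 160.75°  ·
  (0,2): δ = 104.57°  ·
  (0,3): δ = 3.59°  ✓
  (0,4): δ = 35.57°  ·
  (0,5): δ = 149.52°  ·
  (1,2): δ = 123.81°  ·
  (1,3): δ = 22.84°  ✓
  (1,4): δ = 16.32°  ✓
  (1,5): δ = 130.28°  ·
  (2,3): δ = 79.03°  ·
  (2,4): δ = 39.87°  ·
  (2,5): δ = 74.09°  ·
  (3,4): δ = 140.84°  ·
  (3,5): δ = 26.88°  ✓
  (4,5): δ = 66.04°  ·
antipodal pairs: 4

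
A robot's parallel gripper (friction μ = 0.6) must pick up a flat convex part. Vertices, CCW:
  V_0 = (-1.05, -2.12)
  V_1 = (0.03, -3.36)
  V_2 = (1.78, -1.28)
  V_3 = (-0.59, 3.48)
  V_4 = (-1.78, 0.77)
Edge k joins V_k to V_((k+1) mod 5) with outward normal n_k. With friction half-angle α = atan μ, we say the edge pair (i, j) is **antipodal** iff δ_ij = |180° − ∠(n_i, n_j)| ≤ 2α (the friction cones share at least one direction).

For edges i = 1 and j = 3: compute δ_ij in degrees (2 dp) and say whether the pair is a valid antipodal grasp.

δ = 16.37°, valid

α = atan 0.6 = 30.96°;  2α = 61.93°
edge 1: e_1 = (+1.75, +2.08);  n_1 = (+0.7652, -0.6438)
edge 3: e_3 = (-1.19, -2.71);  n_3 = (-0.9156, +0.4021)
∠(n_1, n_3) = 163.63°
δ = |180° − 163.63°| = 16.37°
16.37° ≤ 2α = 61.93°  →  valid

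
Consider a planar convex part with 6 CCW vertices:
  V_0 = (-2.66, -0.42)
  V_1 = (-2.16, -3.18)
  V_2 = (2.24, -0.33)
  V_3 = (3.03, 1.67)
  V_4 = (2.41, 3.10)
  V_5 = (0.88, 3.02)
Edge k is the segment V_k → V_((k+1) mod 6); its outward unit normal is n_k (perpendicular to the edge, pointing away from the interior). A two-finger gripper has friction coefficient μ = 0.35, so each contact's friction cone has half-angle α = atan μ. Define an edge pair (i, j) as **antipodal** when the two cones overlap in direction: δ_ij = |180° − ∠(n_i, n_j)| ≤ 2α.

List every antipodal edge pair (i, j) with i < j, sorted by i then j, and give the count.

α = atan 0.35 = 19.29°;  2α = 38.58°
n_0 = (-0.9840, -0.1783)
n_1 = (+0.5436, -0.8393)
n_2 = (+0.9301, -0.3674)
n_3 = (+0.9175, +0.3978)
n_4 = (-0.0522, +0.9986)
n_5 = (-0.6969, +0.7172)
  (0,1): δ = 67.34°  ·
  (0,2): δ = 31.82°  ✓
  (0,3): δ = 13.17°  ✓
  (0,4): δ = 82.72°  ·
  (0,5): δ = 123.91°  ·
  (1,2): δ = 144.49°  ·
  (1,3): δ = 99.49°  ·
  (1,4): δ = 29.94°  ✓
  (1,5): δ = 11.25°  ✓
  (2,3): δ = 135.01°  ·
  (2,4): δ = 65.45°  ·
  (2,5): δ = 24.27°  ✓
  (3,4): δ = 110.45°  ·
  (3,5): δ = 69.26°  ·
  (4,5): δ = 138.81°  ·
antipodal pairs: 5

count = 5; pairs: (0,2), (0,3), (1,4), (1,5), (2,5)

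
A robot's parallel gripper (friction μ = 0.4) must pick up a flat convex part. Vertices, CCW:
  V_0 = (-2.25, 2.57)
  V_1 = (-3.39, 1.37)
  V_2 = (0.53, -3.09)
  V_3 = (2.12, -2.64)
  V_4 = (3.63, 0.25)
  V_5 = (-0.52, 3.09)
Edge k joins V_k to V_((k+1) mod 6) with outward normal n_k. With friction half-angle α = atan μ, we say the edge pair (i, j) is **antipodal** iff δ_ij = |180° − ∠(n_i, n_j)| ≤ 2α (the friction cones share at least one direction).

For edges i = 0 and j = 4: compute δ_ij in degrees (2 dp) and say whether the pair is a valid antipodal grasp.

α = atan 0.4 = 21.80°;  2α = 43.60°
edge 0: e_0 = (-1.14, -1.20);  n_0 = (-0.7250, +0.6887)
edge 4: e_4 = (-4.15, +2.84);  n_4 = (+0.5648, +0.8253)
∠(n_0, n_4) = 80.85°
δ = |180° − 80.85°| = 99.15°
99.15° > 2α = 43.60°  →  invalid

δ = 99.15°, invalid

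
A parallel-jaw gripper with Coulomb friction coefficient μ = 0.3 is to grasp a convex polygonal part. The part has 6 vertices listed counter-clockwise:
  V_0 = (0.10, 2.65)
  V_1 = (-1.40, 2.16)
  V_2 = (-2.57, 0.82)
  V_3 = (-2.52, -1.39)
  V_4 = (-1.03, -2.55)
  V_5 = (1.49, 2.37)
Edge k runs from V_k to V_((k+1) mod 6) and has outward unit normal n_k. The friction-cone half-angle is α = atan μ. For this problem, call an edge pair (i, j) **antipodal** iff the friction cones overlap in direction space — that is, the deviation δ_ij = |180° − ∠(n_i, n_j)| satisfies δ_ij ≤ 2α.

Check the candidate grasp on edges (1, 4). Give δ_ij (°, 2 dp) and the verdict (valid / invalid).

δ = 14.00°, valid

α = atan 0.3 = 16.70°;  2α = 33.40°
edge 1: e_1 = (-1.17, -1.34);  n_1 = (-0.7533, +0.6577)
edge 4: e_4 = (+2.52, +4.92);  n_4 = (+0.8900, -0.4559)
∠(n_1, n_4) = 166.00°
δ = |180° − 166.00°| = 14.00°
14.00° ≤ 2α = 33.40°  →  valid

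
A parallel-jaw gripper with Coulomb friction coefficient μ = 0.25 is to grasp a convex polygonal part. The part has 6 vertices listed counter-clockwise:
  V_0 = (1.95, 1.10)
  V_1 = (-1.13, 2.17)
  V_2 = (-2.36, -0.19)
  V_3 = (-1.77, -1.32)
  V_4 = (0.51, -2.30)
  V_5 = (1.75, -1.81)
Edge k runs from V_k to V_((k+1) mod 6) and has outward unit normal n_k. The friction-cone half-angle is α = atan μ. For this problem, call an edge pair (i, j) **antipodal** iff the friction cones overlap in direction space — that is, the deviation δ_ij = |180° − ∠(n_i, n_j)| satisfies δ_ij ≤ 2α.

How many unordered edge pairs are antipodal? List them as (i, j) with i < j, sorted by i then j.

count = 2; pairs: (0,3), (1,5)

α = atan 0.25 = 14.04°;  2α = 28.07°
n_0 = (+0.3282, +0.9446)
n_1 = (-0.8868, +0.4622)
n_2 = (-0.8864, -0.4628)
n_3 = (-0.3949, -0.9187)
n_4 = (+0.3675, -0.9300)
n_5 = (+0.9976, -0.0686)
  (0,1): δ = 98.37°  ·
  (0,2): δ = 43.27°  ·
  (0,3): δ = 4.10°  ✓
  (0,4): δ = 40.72°  ·
  (0,5): δ = 105.23°  ·
  (1,2): δ = 124.90°  ·
  (1,3): δ = 85.73°  ·
  (1,4): δ = 40.91°  ·
  (1,5): δ = 23.60°  ✓
  (2,3): δ = 140.83°  ·
  (2,4): δ = 96.01°  ·
  (2,5): δ = 31.50°  ·
  (3,4): δ = 135.18°  ·
  (3,5): δ = 70.67°  ·
  (4,5): δ = 115.49°  ·
antipodal pairs: 2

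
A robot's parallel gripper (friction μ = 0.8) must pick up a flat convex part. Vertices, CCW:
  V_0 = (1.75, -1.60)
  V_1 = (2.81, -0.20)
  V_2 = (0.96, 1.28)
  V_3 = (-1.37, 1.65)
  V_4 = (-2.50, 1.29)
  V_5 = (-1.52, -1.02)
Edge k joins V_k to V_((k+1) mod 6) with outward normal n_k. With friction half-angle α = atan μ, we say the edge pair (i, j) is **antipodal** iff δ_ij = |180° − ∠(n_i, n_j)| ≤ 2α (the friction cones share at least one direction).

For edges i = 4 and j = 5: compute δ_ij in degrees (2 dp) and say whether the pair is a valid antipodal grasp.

α = atan 0.8 = 38.66°;  2α = 77.32°
edge 4: e_4 = (+0.98, -2.31);  n_4 = (-0.9206, -0.3905)
edge 5: e_5 = (+3.27, -0.58);  n_5 = (-0.1746, -0.9846)
∠(n_4, n_5) = 56.95°
δ = |180° − 56.95°| = 123.05°
123.05° > 2α = 77.32°  →  invalid

δ = 123.05°, invalid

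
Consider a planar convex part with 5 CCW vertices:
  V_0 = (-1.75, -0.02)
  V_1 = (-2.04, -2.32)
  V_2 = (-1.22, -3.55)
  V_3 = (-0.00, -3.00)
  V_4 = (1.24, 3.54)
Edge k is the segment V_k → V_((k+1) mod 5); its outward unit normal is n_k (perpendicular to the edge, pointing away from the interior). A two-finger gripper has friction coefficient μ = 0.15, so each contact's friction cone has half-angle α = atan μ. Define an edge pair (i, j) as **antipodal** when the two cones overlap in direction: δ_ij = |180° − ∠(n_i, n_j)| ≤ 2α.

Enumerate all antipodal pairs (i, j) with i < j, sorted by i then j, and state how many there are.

α = atan 0.15 = 8.53°;  2α = 17.06°
n_0 = (-0.9921, +0.1251)
n_1 = (-0.8321, -0.5547)
n_2 = (+0.4110, -0.9116)
n_3 = (+0.9825, -0.1863)
n_4 = (-0.7657, +0.6431)
  (0,1): δ = 139.12°  ·
  (0,2): δ = 58.55°  ·
  (0,3): δ = 3.55°  ✓
  (0,4): δ = 147.16°  ·
  (1,2): δ = 99.42°  ·
  (1,3): δ = 44.43°  ·
  (1,4): δ = 106.28°  ·
  (2,3): δ = 125.00°  ·
  (2,4): δ = 25.71°  ·
  (3,4): δ = 29.29°  ·
antipodal pairs: 1

count = 1; pairs: (0,3)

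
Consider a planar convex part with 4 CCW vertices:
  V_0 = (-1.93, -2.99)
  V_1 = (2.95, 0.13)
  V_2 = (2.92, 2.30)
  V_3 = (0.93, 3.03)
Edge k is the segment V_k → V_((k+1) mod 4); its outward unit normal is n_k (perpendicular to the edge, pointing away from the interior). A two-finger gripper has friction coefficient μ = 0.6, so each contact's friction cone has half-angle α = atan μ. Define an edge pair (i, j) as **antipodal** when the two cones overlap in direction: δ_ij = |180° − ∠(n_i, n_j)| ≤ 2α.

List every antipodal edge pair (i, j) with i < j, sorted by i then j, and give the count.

count = 3; pairs: (0,2), (0,3), (1,3)

α = atan 0.6 = 30.96°;  2α = 61.93°
n_0 = (+0.5387, -0.8425)
n_1 = (+0.9999, +0.0138)
n_2 = (+0.3444, +0.9388)
n_3 = (-0.9032, +0.4291)
  (0,1): δ = 121.80°  ·
  (0,2): δ = 52.74°  ✓
  (0,3): δ = 32.00°  ✓
  (1,2): δ = 110.94°  ·
  (1,3): δ = 26.20°  ✓
  (2,3): δ = 95.27°  ·
antipodal pairs: 3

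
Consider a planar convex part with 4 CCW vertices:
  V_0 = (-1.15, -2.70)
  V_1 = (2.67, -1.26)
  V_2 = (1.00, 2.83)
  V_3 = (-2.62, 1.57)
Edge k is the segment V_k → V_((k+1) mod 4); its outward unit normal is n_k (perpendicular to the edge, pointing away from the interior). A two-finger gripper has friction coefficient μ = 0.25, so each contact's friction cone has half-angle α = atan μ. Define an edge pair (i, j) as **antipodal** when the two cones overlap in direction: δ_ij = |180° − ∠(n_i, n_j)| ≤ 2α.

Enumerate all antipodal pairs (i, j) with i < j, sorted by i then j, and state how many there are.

count = 2; pairs: (0,2), (1,3)

α = atan 0.25 = 14.04°;  2α = 28.07°
n_0 = (+0.3527, -0.9357)
n_1 = (+0.9258, +0.3780)
n_2 = (-0.3287, +0.9444)
n_3 = (-0.9455, -0.3255)
  (0,1): δ = 88.44°  ·
  (0,2): δ = 1.46°  ✓
  (0,3): δ = 88.34°  ·
  (1,2): δ = 93.02°  ·
  (1,3): δ = 3.21°  ✓
  (2,3): δ = 90.19°  ·
antipodal pairs: 2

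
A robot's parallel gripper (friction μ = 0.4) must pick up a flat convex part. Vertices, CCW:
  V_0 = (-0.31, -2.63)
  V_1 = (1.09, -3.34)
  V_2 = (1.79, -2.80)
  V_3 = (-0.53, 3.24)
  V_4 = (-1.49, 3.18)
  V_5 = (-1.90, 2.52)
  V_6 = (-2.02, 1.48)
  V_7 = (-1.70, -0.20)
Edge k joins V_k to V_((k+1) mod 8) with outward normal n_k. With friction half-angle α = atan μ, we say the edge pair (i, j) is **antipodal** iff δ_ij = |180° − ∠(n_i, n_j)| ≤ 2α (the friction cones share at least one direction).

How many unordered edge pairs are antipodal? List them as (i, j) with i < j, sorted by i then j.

α = atan 0.4 = 21.80°;  2α = 43.60°
n_0 = (-0.4523, -0.8919)
n_1 = (+0.6108, -0.7918)
n_2 = (+0.9335, +0.3586)
n_3 = (-0.0624, +0.9981)
n_4 = (-0.8494, +0.5277)
n_5 = (-0.9934, +0.1146)
n_6 = (-0.9823, -0.1871)
n_7 = (-0.8680, -0.4965)
  (0,1): δ = 115.46°  ·
  (0,2): δ = 42.10°  ✓
  (0,3): δ = 30.47°  ✓
  (0,4): δ = 85.04°  ·
  (0,5): δ = 110.31°  ·
  (0,6): δ = 127.68°  ·
  (0,7): δ = 146.66°  ·
  (1,2): δ = 106.64°  ·
  (1,3): δ = 34.07°  ✓
  (1,4): δ = 20.50°  ✓
  (1,5): δ = 45.77°  ·
  (1,6): δ = 63.14°  ·
  (1,7): δ = 82.12°  ·
  (2,3): δ = 107.44°  ·
  (2,4): δ = 52.86°  ·
  (2,5): δ = 27.59°  ✓
  (2,6): δ = 10.23°  ✓
  (2,7): δ = 8.76°  ✓
  (3,4): δ = 125.43°  ·
  (3,5): δ = 100.16°  ·
  (3,6): δ = 82.79°  ·
  (3,7): δ = 63.81°  ·
  (4,5): δ = 154.73°  ·
  (4,6): δ = 137.37°  ·
  (4,7): δ = 118.38°  ·
  (5,6): δ = 162.63°  ·
  (5,7): δ = 143.65°  ·
  (6,7): δ = 161.01°  ·
antipodal pairs: 7

count = 7; pairs: (0,2), (0,3), (1,3), (1,4), (2,5), (2,6), (2,7)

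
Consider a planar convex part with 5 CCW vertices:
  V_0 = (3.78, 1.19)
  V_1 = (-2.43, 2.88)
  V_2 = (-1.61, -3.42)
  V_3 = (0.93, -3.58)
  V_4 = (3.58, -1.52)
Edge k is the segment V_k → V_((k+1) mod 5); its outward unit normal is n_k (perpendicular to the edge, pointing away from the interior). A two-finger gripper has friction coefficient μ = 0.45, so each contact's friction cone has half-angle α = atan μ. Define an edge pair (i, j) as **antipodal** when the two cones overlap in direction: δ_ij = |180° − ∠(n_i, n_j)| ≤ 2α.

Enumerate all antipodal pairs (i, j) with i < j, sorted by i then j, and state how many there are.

α = atan 0.45 = 24.23°;  2α = 48.46°
n_0 = (+0.2626, +0.9649)
n_1 = (-0.9916, -0.1291)
n_2 = (-0.0629, -0.9980)
n_3 = (+0.6137, -0.7895)
n_4 = (+0.9973, -0.0736)
  (0,1): δ = 67.36°  ·
  (0,2): δ = 11.62°  ✓
  (0,3): δ = 53.08°  ·
  (0,4): δ = 101.00°  ·
  (1,2): δ = 101.02°  ·
  (1,3): δ = 59.56°  ·
  (1,4): δ = 11.64°  ✓
  (2,3): δ = 138.54°  ·
  (2,4): δ = 90.62°  ·
  (3,4): δ = 132.08°  ·
antipodal pairs: 2

count = 2; pairs: (0,2), (1,4)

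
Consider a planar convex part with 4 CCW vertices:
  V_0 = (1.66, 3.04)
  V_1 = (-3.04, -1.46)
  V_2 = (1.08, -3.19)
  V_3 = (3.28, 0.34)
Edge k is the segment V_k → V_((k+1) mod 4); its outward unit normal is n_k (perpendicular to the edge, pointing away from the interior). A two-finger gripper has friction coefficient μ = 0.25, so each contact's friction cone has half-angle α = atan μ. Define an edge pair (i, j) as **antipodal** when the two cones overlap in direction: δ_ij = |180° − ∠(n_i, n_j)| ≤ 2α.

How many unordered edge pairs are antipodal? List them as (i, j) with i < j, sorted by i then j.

count = 1; pairs: (0,2)

α = atan 0.25 = 14.04°;  2α = 28.07°
n_0 = (-0.6916, +0.7223)
n_1 = (-0.3872, -0.9220)
n_2 = (+0.8487, -0.5289)
n_3 = (+0.8575, +0.5145)
  (0,1): δ = 66.53°  ·
  (0,2): δ = 14.31°  ✓
  (0,3): δ = 77.21°  ·
  (1,2): δ = 99.15°  ·
  (1,3): δ = 36.26°  ·
  (2,3): δ = 117.10°  ·
antipodal pairs: 1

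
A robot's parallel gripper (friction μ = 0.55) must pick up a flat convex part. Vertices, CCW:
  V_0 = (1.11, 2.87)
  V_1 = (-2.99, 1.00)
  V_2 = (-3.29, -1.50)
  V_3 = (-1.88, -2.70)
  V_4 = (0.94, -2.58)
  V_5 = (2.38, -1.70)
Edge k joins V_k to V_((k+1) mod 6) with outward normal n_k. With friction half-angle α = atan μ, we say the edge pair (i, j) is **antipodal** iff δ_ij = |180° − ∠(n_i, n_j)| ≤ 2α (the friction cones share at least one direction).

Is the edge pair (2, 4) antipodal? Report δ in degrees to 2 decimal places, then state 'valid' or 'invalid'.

α = atan 0.55 = 28.81°;  2α = 57.62°
edge 2: e_2 = (+1.41, -1.20);  n_2 = (-0.6481, -0.7615)
edge 4: e_4 = (+1.44, +0.88);  n_4 = (+0.5215, -0.8533)
∠(n_2, n_4) = 71.83°
δ = |180° − 71.83°| = 108.17°
108.17° > 2α = 57.62°  →  invalid

δ = 108.17°, invalid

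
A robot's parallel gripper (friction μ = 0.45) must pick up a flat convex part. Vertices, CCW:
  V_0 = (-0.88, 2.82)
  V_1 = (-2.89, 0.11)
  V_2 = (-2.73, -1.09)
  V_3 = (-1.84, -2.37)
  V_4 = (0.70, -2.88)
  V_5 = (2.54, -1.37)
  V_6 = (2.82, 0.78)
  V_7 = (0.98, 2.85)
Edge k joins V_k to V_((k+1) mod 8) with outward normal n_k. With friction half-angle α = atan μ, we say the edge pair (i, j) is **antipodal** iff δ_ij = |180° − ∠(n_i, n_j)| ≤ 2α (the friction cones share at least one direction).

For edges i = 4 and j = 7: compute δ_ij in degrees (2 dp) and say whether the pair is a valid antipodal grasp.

α = atan 0.45 = 24.23°;  2α = 48.46°
edge 4: e_4 = (+1.84, +1.51);  n_4 = (+0.6344, -0.7730)
edge 7: e_7 = (-1.86, -0.03);  n_7 = (-0.0161, +0.9999)
∠(n_4, n_7) = 141.55°
δ = |180° − 141.55°| = 38.45°
38.45° ≤ 2α = 48.46°  →  valid

δ = 38.45°, valid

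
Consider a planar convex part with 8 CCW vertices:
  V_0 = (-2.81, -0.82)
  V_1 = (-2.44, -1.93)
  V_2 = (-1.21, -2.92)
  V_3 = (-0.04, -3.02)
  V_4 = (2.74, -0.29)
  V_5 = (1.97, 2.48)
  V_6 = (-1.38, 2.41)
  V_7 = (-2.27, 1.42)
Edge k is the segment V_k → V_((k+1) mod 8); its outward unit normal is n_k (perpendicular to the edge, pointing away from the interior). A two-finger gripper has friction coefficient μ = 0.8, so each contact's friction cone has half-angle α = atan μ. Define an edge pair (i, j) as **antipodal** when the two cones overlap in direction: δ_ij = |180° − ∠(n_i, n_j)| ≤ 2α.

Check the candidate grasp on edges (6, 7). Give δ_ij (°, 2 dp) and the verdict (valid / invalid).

α = atan 0.8 = 38.66°;  2α = 77.32°
edge 6: e_6 = (-0.89, -0.99);  n_6 = (-0.7437, +0.6685)
edge 7: e_7 = (-0.54, -2.24);  n_7 = (-0.9722, +0.2344)
∠(n_6, n_7) = 28.40°
δ = |180° − 28.40°| = 151.60°
151.60° > 2α = 77.32°  →  invalid

δ = 151.60°, invalid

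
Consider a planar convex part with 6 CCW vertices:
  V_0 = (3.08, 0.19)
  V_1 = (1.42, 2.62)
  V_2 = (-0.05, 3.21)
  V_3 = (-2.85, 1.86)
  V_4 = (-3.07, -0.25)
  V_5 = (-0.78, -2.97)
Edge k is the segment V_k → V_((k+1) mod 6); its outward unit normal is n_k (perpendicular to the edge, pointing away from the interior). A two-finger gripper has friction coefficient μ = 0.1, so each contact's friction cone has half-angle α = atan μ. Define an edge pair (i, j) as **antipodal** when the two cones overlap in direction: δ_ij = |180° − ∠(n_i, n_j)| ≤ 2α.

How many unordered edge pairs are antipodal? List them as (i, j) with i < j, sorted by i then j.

count = 1; pairs: (0,4)

α = atan 0.1 = 5.71°;  2α = 11.42°
n_0 = (+0.8257, +0.5641)
n_1 = (+0.3725, +0.9280)
n_2 = (-0.4343, +0.9008)
n_3 = (-0.9946, +0.1037)
n_4 = (-0.7650, -0.6440)
n_5 = (+0.6335, -0.7738)
  (0,1): δ = 146.21°  ·
  (0,2): δ = 98.60°  ·
  (0,3): δ = 40.29°  ·
  (0,4): δ = 5.76°  ✓
  (0,5): δ = 94.97°  ·
  (1,2): δ = 132.39°  ·
  (1,3): δ = 74.08°  ·
  (1,4): δ = 28.04°  ·
  (1,5): δ = 61.17°  ·
  (2,3): δ = 121.69°  ·
  (2,4): δ = 75.65°  ·
  (2,5): δ = 13.56°  ·
  (3,4): δ = 133.95°  ·
  (3,5): δ = 44.74°  ·
  (4,5): δ = 90.79°  ·
antipodal pairs: 1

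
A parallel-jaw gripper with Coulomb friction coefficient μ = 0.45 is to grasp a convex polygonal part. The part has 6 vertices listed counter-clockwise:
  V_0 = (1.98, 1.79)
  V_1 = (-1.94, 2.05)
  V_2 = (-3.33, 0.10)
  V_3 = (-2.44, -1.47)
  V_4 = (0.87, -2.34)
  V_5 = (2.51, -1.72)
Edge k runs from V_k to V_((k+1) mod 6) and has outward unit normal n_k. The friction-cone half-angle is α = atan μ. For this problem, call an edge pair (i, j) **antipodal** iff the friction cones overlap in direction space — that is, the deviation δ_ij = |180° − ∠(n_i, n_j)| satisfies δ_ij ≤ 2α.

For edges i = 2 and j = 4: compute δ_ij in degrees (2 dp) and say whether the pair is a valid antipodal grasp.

δ = 98.84°, invalid

α = atan 0.45 = 24.23°;  2α = 48.46°
edge 2: e_2 = (+0.89, -1.57);  n_2 = (-0.8699, -0.4932)
edge 4: e_4 = (+1.64, +0.62);  n_4 = (+0.3536, -0.9354)
∠(n_2, n_4) = 81.16°
δ = |180° − 81.16°| = 98.84°
98.84° > 2α = 48.46°  →  invalid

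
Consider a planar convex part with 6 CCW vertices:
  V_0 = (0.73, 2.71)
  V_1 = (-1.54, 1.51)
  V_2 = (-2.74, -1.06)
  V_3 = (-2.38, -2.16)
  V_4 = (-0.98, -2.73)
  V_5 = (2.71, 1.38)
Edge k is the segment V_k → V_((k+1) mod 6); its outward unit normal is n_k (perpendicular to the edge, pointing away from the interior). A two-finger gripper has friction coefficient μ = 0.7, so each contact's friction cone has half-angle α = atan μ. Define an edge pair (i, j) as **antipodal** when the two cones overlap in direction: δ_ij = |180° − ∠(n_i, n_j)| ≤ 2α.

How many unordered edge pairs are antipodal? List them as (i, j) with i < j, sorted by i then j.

count = 6; pairs: (0,3), (0,4), (1,4), (2,4), (2,5), (3,5)

α = atan 0.7 = 34.99°;  2α = 69.98°
n_0 = (-0.4674, +0.8841)
n_1 = (-0.9061, +0.4231)
n_2 = (-0.9504, -0.3110)
n_3 = (-0.3771, -0.9262)
n_4 = (+0.7441, -0.6681)
n_5 = (+0.5576, +0.8301)
  (0,1): δ = 142.89°  ·
  (0,2): δ = 99.74°  ·
  (0,3): δ = 50.02°  ✓
  (0,4): δ = 20.22°  ✓
  (0,5): δ = 118.25°  ·
  (1,2): δ = 136.85°  ·
  (1,3): δ = 87.12°  ·
  (1,4): δ = 16.89°  ✓
  (1,5): δ = 81.14°  ·
  (2,3): δ = 130.28°  ·
  (2,4): δ = 60.04°  ✓
  (2,5): δ = 37.99°  ✓
  (3,4): δ = 109.76°  ·
  (3,5): δ = 11.74°  ✓
  (4,5): δ = 81.97°  ·
antipodal pairs: 6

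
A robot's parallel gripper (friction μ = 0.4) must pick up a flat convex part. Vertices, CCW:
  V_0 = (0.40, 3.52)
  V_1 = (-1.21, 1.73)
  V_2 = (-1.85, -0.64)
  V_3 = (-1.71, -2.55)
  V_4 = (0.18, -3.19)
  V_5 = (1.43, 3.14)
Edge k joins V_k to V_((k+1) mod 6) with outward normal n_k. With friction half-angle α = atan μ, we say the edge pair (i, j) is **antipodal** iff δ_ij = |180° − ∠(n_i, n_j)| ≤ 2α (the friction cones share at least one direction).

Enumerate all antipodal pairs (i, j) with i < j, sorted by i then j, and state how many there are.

count = 4; pairs: (0,4), (1,4), (2,4), (3,5)

α = atan 0.4 = 21.80°;  2α = 43.60°
n_0 = (-0.7435, +0.6687)
n_1 = (-0.9654, +0.2607)
n_2 = (-0.9973, -0.0731)
n_3 = (-0.3207, -0.9472)
n_4 = (+0.9811, -0.1937)
n_5 = (+0.3461, +0.9382)
  (0,1): δ = 153.14°  ·
  (0,2): δ = 133.84°  ·
  (0,3): δ = 66.74°  ·
  (0,4): δ = 30.80°  ✓
  (0,5): δ = 111.72°  ·
  (1,2): δ = 160.70°  ·
  (1,3): δ = 93.60°  ·
  (1,4): δ = 3.94°  ✓
  (1,5): δ = 84.86°  ·
  (2,3): δ = 112.90°  ·
  (2,4): δ = 15.36°  ✓
  (2,5): δ = 65.56°  ·
  (3,4): δ = 82.46°  ·
  (3,5): δ = 1.54°  ✓
  (4,5): δ = 99.08°  ·
antipodal pairs: 4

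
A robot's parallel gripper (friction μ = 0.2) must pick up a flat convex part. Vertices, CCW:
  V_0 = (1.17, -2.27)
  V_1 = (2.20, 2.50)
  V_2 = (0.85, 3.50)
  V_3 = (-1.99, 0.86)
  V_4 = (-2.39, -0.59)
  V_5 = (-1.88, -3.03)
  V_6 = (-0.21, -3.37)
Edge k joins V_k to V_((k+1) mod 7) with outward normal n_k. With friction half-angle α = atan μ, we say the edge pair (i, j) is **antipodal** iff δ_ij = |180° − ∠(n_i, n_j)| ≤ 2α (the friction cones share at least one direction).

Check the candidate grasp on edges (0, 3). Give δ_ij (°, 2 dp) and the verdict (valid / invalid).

δ = 3.24°, valid

α = atan 0.2 = 11.31°;  2α = 22.62°
edge 0: e_0 = (+1.03, +4.77);  n_0 = (+0.9775, -0.2111)
edge 3: e_3 = (-0.40, -1.45);  n_3 = (-0.9640, +0.2659)
∠(n_0, n_3) = 176.76°
δ = |180° − 176.76°| = 3.24°
3.24° ≤ 2α = 22.62°  →  valid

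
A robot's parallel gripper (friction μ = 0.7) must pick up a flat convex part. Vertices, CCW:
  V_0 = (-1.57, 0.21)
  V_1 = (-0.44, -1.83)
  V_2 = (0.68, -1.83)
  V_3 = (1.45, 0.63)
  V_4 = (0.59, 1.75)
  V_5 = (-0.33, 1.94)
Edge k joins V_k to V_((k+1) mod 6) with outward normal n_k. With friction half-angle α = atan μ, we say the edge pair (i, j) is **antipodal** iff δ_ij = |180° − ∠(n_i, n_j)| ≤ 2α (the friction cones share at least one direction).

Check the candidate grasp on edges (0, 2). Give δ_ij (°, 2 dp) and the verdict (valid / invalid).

δ = 46.36°, valid

α = atan 0.7 = 34.99°;  2α = 69.98°
edge 0: e_0 = (+1.13, -2.04);  n_0 = (-0.8748, -0.4846)
edge 2: e_2 = (+0.77, +2.46);  n_2 = (+0.9543, -0.2987)
∠(n_0, n_2) = 133.64°
δ = |180° − 133.64°| = 46.36°
46.36° ≤ 2α = 69.98°  →  valid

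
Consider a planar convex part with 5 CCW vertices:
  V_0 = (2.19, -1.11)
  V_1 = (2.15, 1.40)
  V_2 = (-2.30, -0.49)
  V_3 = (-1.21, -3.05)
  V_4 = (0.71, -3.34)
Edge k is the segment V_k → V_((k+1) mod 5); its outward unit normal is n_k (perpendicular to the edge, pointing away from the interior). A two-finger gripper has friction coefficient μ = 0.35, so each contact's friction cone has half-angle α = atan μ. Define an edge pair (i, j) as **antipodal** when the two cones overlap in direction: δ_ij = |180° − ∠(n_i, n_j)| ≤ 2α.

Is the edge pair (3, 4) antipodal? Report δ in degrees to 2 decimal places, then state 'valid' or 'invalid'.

δ = 114.98°, invalid

α = atan 0.35 = 19.29°;  2α = 38.58°
edge 3: e_3 = (+1.92, -0.29);  n_3 = (-0.1493, -0.9888)
edge 4: e_4 = (+1.48, +2.23);  n_4 = (+0.8332, -0.5530)
∠(n_3, n_4) = 65.02°
δ = |180° − 65.02°| = 114.98°
114.98° > 2α = 38.58°  →  invalid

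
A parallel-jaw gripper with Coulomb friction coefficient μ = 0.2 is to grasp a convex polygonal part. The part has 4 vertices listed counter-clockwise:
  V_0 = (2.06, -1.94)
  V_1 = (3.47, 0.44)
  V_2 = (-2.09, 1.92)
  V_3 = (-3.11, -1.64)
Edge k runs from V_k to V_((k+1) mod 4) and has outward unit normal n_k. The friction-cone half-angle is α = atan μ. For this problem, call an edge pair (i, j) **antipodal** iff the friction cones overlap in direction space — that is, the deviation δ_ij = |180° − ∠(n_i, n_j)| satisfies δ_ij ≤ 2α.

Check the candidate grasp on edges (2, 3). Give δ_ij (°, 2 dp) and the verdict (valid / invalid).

α = atan 0.2 = 11.31°;  2α = 22.62°
edge 2: e_2 = (-1.02, -3.56);  n_2 = (-0.9613, +0.2754)
edge 3: e_3 = (+5.17, -0.30);  n_3 = (-0.0579, -0.9983)
∠(n_2, n_3) = 102.67°
δ = |180° − 102.67°| = 77.33°
77.33° > 2α = 22.62°  →  invalid

δ = 77.33°, invalid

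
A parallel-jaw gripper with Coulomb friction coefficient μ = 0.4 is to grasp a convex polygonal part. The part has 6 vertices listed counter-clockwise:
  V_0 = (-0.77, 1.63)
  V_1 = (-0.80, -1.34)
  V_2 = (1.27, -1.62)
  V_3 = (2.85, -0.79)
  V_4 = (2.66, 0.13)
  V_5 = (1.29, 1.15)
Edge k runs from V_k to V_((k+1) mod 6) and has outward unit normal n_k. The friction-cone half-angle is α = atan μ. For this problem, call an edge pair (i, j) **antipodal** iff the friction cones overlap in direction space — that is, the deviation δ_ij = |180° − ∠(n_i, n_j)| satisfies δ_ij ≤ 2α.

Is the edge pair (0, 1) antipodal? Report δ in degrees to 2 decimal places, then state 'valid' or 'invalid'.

δ = 97.12°, invalid

α = atan 0.4 = 21.80°;  2α = 43.60°
edge 0: e_0 = (-0.03, -2.97);  n_0 = (-0.9999, +0.0101)
edge 1: e_1 = (+2.07, -0.28);  n_1 = (-0.1340, -0.9910)
∠(n_0, n_1) = 82.88°
δ = |180° − 82.88°| = 97.12°
97.12° > 2α = 43.60°  →  invalid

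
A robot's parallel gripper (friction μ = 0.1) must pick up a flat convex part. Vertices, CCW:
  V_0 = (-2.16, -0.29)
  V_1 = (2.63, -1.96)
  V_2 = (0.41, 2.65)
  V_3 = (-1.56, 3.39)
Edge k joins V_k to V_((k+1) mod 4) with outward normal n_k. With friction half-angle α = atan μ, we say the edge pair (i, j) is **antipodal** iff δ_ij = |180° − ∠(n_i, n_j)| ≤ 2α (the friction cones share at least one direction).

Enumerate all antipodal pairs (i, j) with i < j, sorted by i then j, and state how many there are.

count = 1; pairs: (0,2)

α = atan 0.1 = 5.71°;  2α = 11.42°
n_0 = (-0.3292, -0.9443)
n_1 = (+0.9010, +0.4339)
n_2 = (+0.3516, +0.9361)
n_3 = (-0.9870, +0.1609)
  (0,1): δ = 45.07°  ·
  (0,2): δ = 1.37°  ✓
  (0,3): δ = 99.96°  ·
  (1,2): δ = 136.30°  ·
  (1,3): δ = 34.97°  ·
  (2,3): δ = 78.67°  ·
antipodal pairs: 1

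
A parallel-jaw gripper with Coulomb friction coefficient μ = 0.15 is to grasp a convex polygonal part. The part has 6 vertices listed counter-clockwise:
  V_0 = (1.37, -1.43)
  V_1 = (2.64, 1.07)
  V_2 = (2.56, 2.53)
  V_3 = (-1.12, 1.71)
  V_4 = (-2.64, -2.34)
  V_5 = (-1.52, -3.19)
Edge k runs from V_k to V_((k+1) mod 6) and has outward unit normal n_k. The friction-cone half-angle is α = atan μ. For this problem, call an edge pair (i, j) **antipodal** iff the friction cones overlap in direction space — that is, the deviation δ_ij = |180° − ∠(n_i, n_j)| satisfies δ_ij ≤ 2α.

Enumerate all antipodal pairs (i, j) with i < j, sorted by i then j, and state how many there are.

α = atan 0.15 = 8.53°;  2α = 17.06°
n_0 = (+0.8916, -0.4529)
n_1 = (+0.9985, +0.0547)
n_2 = (-0.2175, +0.9761)
n_3 = (-0.9362, +0.3514)
n_4 = (-0.6045, -0.7966)
n_5 = (+0.5201, -0.8541)
  (0,1): δ = 149.93°  ·
  (0,2): δ = 50.51°  ·
  (0,3): δ = 6.36°  ✓
  (0,4): δ = 79.73°  ·
  (0,5): δ = 148.27°  ·
  (1,2): δ = 80.57°  ·
  (1,3): δ = 23.71°  ·
  (1,4): δ = 49.67°  ·
  (1,5): δ = 118.20°  ·
  (2,3): δ = 123.13°  ·
  (2,4): δ = 49.76°  ·
  (2,5): δ = 18.78°  ·
  (3,4): δ = 106.62°  ·
  (3,5): δ = 38.09°  ·
  (4,5): δ = 111.46°  ·
antipodal pairs: 1

count = 1; pairs: (0,3)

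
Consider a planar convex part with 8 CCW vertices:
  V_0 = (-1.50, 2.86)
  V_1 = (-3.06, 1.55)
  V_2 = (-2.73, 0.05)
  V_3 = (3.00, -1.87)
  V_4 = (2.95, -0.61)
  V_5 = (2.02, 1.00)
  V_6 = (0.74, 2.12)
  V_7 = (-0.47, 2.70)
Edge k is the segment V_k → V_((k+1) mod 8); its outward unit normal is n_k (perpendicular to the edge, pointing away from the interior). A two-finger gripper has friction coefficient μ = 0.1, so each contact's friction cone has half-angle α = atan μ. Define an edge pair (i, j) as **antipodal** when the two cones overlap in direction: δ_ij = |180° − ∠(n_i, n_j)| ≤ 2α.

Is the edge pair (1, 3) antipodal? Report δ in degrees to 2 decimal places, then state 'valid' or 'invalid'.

α = atan 0.1 = 5.71°;  2α = 11.42°
edge 1: e_1 = (+0.33, -1.50);  n_1 = (-0.9766, -0.2149)
edge 3: e_3 = (-0.05, +1.26);  n_3 = (+0.9992, +0.0397)
∠(n_1, n_3) = 169.87°
δ = |180° − 169.87°| = 10.13°
10.13° ≤ 2α = 11.42°  →  valid

δ = 10.13°, valid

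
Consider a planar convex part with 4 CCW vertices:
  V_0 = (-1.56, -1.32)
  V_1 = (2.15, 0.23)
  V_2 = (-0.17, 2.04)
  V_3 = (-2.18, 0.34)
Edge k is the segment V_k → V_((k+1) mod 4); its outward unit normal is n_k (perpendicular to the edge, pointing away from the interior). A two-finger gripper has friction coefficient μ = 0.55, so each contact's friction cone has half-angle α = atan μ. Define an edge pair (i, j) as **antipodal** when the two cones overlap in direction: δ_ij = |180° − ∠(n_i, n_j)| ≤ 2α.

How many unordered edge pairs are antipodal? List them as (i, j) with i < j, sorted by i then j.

count = 2; pairs: (0,2), (1,3)

α = atan 0.55 = 28.81°;  2α = 57.62°
n_0 = (+0.3855, -0.9227)
n_1 = (+0.6151, +0.7884)
n_2 = (-0.6458, +0.7635)
n_3 = (-0.9368, -0.3499)
  (0,1): δ = 60.64°  ·
  (0,2): δ = 17.55°  ✓
  (0,3): δ = 87.81°  ·
  (1,2): δ = 101.82°  ·
  (1,3): δ = 31.56°  ✓
  (2,3): δ = 109.74°  ·
antipodal pairs: 2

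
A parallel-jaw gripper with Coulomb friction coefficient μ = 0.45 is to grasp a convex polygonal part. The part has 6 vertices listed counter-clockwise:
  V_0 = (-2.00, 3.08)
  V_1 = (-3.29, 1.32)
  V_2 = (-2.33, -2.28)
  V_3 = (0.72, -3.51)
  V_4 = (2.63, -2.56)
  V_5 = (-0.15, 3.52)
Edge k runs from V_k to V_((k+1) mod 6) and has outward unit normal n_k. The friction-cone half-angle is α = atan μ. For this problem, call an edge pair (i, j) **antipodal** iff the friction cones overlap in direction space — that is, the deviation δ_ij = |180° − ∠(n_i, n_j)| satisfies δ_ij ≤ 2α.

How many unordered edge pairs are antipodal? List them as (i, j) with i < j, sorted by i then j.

α = atan 0.45 = 24.23°;  2α = 48.46°
n_0 = (-0.8066, +0.5912)
n_1 = (-0.9662, -0.2577)
n_2 = (-0.3740, -0.9274)
n_3 = (+0.4453, -0.8954)
n_4 = (+0.9094, +0.4158)
n_5 = (-0.2314, +0.9729)
  (0,1): δ = 128.83°  ·
  (0,2): δ = 75.72°  ·
  (0,3): δ = 27.32°  ✓
  (0,4): δ = 60.81°  ·
  (0,5): δ = 139.62°  ·
  (1,2): δ = 126.89°  ·
  (1,3): δ = 78.49°  ·
  (1,4): δ = 9.64°  ✓
  (1,5): δ = 88.45°  ·
  (2,3): δ = 131.59°  ·
  (2,4): δ = 43.47°  ✓
  (2,5): δ = 35.34°  ✓
  (3,4): δ = 91.87°  ·
  (3,5): δ = 13.07°  ✓
  (4,5): δ = 101.19°  ·
antipodal pairs: 5

count = 5; pairs: (0,3), (1,4), (2,4), (2,5), (3,5)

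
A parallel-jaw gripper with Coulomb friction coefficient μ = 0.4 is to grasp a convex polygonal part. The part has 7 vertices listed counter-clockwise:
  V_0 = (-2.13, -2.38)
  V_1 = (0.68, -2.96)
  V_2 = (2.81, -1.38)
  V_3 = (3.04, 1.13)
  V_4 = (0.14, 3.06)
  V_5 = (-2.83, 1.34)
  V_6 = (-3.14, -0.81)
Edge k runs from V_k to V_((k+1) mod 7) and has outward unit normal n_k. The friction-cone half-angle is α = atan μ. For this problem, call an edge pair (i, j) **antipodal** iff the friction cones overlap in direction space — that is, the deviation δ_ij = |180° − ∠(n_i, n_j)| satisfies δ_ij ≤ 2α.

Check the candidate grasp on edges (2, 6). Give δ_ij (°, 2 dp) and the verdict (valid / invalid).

δ = 37.99°, valid

α = atan 0.4 = 21.80°;  2α = 43.60°
edge 2: e_2 = (+0.23, +2.51);  n_2 = (+0.9958, -0.0913)
edge 6: e_6 = (+1.01, -1.57);  n_6 = (-0.8410, -0.5410)
∠(n_2, n_6) = 142.01°
δ = |180° − 142.01°| = 37.99°
37.99° ≤ 2α = 43.60°  →  valid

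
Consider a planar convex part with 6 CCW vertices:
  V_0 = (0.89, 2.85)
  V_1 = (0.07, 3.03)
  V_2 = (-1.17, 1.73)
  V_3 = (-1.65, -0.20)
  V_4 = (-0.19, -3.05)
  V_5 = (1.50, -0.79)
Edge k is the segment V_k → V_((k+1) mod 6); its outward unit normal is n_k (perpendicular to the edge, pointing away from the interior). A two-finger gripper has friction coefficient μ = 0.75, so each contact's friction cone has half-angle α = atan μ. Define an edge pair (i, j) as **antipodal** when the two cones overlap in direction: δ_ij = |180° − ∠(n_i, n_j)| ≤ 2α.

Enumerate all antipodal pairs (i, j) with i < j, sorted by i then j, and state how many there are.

count = 8; pairs: (0,3), (0,4), (1,4), (1,5), (2,4), (2,5), (3,4), (3,5)

α = atan 0.75 = 36.87°;  2α = 73.74°
n_0 = (+0.2144, +0.9767)
n_1 = (-0.7236, +0.6902)
n_2 = (-0.9704, +0.2414)
n_3 = (-0.8900, -0.4559)
n_4 = (+0.8008, -0.5989)
n_5 = (+0.9862, +0.1653)
  (0,1): δ = 121.27°  ·
  (0,2): δ = 91.59°  ·
  (0,3): δ = 50.49°  ✓
  (0,4): δ = 65.59°  ✓
  (0,5): δ = 111.89°  ·
  (1,2): δ = 150.32°  ·
  (1,3): δ = 109.23°  ·
  (1,4): δ = 6.86°  ✓
  (1,5): δ = 53.16°  ✓
  (2,3): δ = 138.91°  ·
  (2,4): δ = 22.82°  ✓
  (2,5): δ = 23.48°  ✓
  (3,4): δ = 63.91°  ✓
  (3,5): δ = 17.61°  ✓
  (4,5): δ = 133.70°  ·
antipodal pairs: 8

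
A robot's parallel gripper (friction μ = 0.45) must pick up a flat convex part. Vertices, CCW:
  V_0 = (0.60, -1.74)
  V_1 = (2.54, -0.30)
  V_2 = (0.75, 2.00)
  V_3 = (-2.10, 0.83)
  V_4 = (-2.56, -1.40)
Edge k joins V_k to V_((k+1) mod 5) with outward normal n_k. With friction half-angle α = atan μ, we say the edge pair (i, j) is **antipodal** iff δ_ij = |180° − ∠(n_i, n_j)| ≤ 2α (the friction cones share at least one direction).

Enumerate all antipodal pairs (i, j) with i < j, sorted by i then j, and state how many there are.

count = 4; pairs: (0,2), (0,3), (1,4), (2,4)

α = atan 0.45 = 24.23°;  2α = 48.46°
n_0 = (+0.5960, -0.8030)
n_1 = (+0.7892, +0.6142)
n_2 = (-0.3798, +0.9251)
n_3 = (-0.9794, +0.2020)
n_4 = (-0.1070, -0.9943)
  (0,1): δ = 88.69°  ·
  (0,2): δ = 14.27°  ✓
  (0,3): δ = 41.76°  ✓
  (0,4): δ = 137.27°  ·
  (1,2): δ = 105.57°  ·
  (1,3): δ = 49.55°  ·
  (1,4): δ = 45.97°  ✓
  (2,3): δ = 123.97°  ·
  (2,4): δ = 28.46°  ✓
  (3,4): δ = 84.49°  ·
antipodal pairs: 4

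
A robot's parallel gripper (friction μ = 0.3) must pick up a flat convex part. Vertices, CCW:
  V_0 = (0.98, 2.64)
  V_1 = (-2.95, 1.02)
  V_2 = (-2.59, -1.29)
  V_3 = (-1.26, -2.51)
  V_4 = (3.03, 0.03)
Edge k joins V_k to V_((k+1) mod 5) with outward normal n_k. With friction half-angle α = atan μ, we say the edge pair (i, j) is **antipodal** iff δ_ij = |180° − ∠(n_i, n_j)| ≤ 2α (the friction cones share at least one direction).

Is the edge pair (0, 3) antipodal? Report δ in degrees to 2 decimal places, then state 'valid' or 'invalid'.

α = atan 0.3 = 16.70°;  2α = 33.40°
edge 0: e_0 = (-3.93, -1.62);  n_0 = (-0.3811, +0.9245)
edge 3: e_3 = (+4.29, +2.54);  n_3 = (+0.5095, -0.8605)
∠(n_0, n_3) = 171.77°
δ = |180° − 171.77°| = 8.23°
8.23° ≤ 2α = 33.40°  →  valid

δ = 8.23°, valid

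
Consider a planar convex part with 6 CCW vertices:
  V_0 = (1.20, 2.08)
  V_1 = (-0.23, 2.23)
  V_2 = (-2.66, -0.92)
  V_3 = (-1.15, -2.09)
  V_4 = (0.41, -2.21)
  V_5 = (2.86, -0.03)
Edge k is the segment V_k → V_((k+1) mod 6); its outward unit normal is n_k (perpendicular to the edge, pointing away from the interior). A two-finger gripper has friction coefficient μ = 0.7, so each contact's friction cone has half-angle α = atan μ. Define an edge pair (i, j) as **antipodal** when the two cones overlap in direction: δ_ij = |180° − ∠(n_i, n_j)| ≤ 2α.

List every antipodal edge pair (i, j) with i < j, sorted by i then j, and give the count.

α = atan 0.7 = 34.99°;  2α = 69.98°
n_0 = (+0.1043, +0.9945)
n_1 = (-0.7918, +0.6108)
n_2 = (-0.6125, -0.7905)
n_3 = (-0.0767, -0.9971)
n_4 = (+0.6647, -0.7471)
n_5 = (+0.7859, +0.6183)
  (0,1): δ = 121.66°  ·
  (0,2): δ = 31.78°  ✓
  (0,3): δ = 1.59°  ✓
  (0,4): δ = 47.65°  ✓
  (0,5): δ = 134.18°  ·
  (1,2): δ = 90.12°  ·
  (1,3): δ = 56.75°  ✓
  (1,4): δ = 10.69°  ✓
  (1,5): δ = 75.84°  ·
  (2,3): δ = 146.63°  ·
  (2,4): δ = 100.57°  ·
  (2,5): δ = 14.04°  ✓
  (3,4): δ = 133.94°  ·
  (3,5): δ = 47.41°  ✓
  (4,5): δ = 93.47°  ·
antipodal pairs: 7

count = 7; pairs: (0,2), (0,3), (0,4), (1,3), (1,4), (2,5), (3,5)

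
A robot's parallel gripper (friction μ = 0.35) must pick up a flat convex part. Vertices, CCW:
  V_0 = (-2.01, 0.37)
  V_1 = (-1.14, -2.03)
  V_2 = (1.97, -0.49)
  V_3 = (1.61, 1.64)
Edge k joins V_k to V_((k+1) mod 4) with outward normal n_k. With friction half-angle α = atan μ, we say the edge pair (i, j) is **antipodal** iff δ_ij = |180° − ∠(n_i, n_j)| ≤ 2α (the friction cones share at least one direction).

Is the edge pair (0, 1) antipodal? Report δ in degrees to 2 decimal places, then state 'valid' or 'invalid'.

δ = 83.58°, invalid

α = atan 0.35 = 19.29°;  2α = 38.58°
edge 0: e_0 = (+0.87, -2.40);  n_0 = (-0.9401, -0.3408)
edge 1: e_1 = (+3.11, +1.54);  n_1 = (+0.4438, -0.8961)
∠(n_0, n_1) = 96.42°
δ = |180° − 96.42°| = 83.58°
83.58° > 2α = 38.58°  →  invalid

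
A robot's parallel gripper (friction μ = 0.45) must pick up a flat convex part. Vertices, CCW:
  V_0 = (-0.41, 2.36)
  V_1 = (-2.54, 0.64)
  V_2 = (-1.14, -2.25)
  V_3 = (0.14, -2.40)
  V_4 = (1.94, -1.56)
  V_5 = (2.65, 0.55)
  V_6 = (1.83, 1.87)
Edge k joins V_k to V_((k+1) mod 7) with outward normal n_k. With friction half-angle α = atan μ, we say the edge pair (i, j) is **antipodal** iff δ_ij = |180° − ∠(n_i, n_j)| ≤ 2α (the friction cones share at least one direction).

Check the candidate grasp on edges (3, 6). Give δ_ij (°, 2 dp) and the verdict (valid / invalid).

α = atan 0.45 = 24.23°;  2α = 48.46°
edge 3: e_3 = (+1.80, +0.84);  n_3 = (+0.4229, -0.9062)
edge 6: e_6 = (-2.24, +0.49);  n_6 = (+0.2137, +0.9769)
∠(n_3, n_6) = 142.64°
δ = |180° − 142.64°| = 37.36°
37.36° ≤ 2α = 48.46°  →  valid

δ = 37.36°, valid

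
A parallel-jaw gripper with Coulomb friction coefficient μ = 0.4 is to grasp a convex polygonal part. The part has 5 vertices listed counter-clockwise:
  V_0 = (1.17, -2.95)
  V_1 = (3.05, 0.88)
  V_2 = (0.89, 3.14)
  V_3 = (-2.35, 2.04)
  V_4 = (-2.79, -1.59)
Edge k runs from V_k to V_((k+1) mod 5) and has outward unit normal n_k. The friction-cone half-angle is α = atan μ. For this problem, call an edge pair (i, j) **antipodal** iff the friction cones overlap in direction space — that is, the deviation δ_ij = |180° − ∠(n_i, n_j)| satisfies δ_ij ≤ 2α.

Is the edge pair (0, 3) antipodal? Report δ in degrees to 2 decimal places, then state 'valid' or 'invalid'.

δ = 19.23°, valid

α = atan 0.4 = 21.80°;  2α = 43.60°
edge 0: e_0 = (+1.88, +3.83);  n_0 = (+0.8977, -0.4406)
edge 3: e_3 = (-0.44, -3.63);  n_3 = (-0.9927, +0.1203)
∠(n_0, n_3) = 160.77°
δ = |180° − 160.77°| = 19.23°
19.23° ≤ 2α = 43.60°  →  valid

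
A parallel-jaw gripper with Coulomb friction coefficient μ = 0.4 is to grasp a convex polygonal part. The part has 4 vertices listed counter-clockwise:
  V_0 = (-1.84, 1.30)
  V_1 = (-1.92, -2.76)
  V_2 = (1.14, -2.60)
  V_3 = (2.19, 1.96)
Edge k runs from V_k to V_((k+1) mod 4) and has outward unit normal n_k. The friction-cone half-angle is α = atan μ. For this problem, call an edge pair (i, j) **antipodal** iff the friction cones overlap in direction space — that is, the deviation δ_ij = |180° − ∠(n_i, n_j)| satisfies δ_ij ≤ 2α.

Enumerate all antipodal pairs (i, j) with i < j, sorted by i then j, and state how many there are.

α = atan 0.4 = 21.80°;  2α = 43.60°
n_0 = (-0.9998, +0.0197)
n_1 = (+0.0522, -0.9986)
n_2 = (+0.9745, -0.2244)
n_3 = (-0.1616, +0.9869)
  (0,1): δ = 85.88°  ·
  (0,2): δ = 11.84°  ✓
  (0,3): δ = 100.43°  ·
  (1,2): δ = 105.96°  ·
  (1,3): δ = 6.31°  ✓
  (2,3): δ = 67.73°  ·
antipodal pairs: 2

count = 2; pairs: (0,2), (1,3)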